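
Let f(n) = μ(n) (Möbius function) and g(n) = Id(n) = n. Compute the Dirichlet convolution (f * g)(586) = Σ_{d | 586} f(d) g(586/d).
(μ * Id)(586) = 292

Divisors of 586: [1, 2, 293, 586]. For each d | 586:
  d = 1: μ(1) · Id(586/1) = 1 · 586 = 586
  d = 2: μ(2) · Id(586/2) = -1 · 293 = -293
  d = 293: μ(293) · Id(586/293) = -1 · 2 = -2
  d = 586: μ(586) · Id(586/586) = 1 · 1 = 1
Summing: (μ * Id)(586) = 586 + -293 + -2 + 1 = 292.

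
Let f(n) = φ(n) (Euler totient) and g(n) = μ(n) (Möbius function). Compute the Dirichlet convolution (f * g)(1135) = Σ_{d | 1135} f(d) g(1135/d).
(φ * μ)(1135) = 675

Divisors of 1135: [1, 5, 227, 1135]. For each d | 1135:
  d = 1: φ(1) · μ(1135/1) = 1 · 1 = 1
  d = 5: φ(5) · μ(1135/5) = 4 · -1 = -4
  d = 227: φ(227) · μ(1135/227) = 226 · -1 = -226
  d = 1135: φ(1135) · μ(1135/1135) = 904 · 1 = 904
Summing: (φ * μ)(1135) = 1 + -4 + -226 + 904 = 675.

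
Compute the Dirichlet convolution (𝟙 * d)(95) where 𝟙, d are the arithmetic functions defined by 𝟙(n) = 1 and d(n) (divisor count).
(𝟙 * d)(95) = 9

Divisors of 95: [1, 5, 19, 95]. For each d | 95:
  d = 1: 𝟙(1) · d(95/1) = 1 · 4 = 4
  d = 5: 𝟙(5) · d(95/5) = 1 · 2 = 2
  d = 19: 𝟙(19) · d(95/19) = 1 · 2 = 2
  d = 95: 𝟙(95) · d(95/95) = 1 · 1 = 1
Summing: (𝟙 * d)(95) = 4 + 2 + 2 + 1 = 9.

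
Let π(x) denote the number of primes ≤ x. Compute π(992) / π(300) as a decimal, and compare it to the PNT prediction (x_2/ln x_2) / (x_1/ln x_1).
π(992)/π(300) = 167/62 ≈ 2.6935;  PNT prediction ≈ 2.7335.

π(300) = 62 and π(992) = 167, so π(992)/π(300) ≈ 2.6935. The PNT-predicted ratio is (992/ln(992)) / (300/ln(300)) ≈ 2.7335. The two agree to within a few percent, as expected.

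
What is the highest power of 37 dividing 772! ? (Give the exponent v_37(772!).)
v_37(772!) = 20

Legendre's formula: v_p(n!) = Σ_{k ≥ 1} ⌊n / p^k⌋. For p = 37, n = 772, the terms are:
  ⌊772/37^1⌋ = ⌊772/37⌋ = 20
(the next term ⌊772/37^2⌋ = 0, terminating the sum). Summing: v_37(772!) = 20 = 20.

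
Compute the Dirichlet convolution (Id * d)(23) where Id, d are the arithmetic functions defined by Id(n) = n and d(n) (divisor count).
(Id * d)(23) = 25

Divisors of 23: [1, 23]. For each d | 23:
  d = 1: Id(1) · d(23/1) = 1 · 2 = 2
  d = 23: Id(23) · d(23/23) = 23 · 1 = 23
Summing: (Id * d)(23) = 2 + 23 = 25.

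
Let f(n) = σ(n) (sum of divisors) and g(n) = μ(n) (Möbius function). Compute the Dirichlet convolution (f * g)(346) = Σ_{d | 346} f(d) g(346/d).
(σ * μ)(346) = 346

Divisors of 346: [1, 2, 173, 346]. For each d | 346:
  d = 1: σ(1) · μ(346/1) = 1 · 1 = 1
  d = 2: σ(2) · μ(346/2) = 3 · -1 = -3
  d = 173: σ(173) · μ(346/173) = 174 · -1 = -174
  d = 346: σ(346) · μ(346/346) = 522 · 1 = 522
Summing: (σ * μ)(346) = 1 + -3 + -174 + 522 = 346.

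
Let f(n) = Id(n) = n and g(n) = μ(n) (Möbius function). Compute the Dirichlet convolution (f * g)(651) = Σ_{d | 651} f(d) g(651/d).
(Id * μ)(651) = 360

Divisors of 651: [1, 3, 7, 21, 31, 93, 217, 651]. For each d | 651:
  d = 1: Id(1) · μ(651/1) = 1 · -1 = -1
  d = 3: Id(3) · μ(651/3) = 3 · 1 = 3
  d = 7: Id(7) · μ(651/7) = 7 · 1 = 7
  d = 21: Id(21) · μ(651/21) = 21 · -1 = -21
  d = 31: Id(31) · μ(651/31) = 31 · 1 = 31
  d = 93: Id(93) · μ(651/93) = 93 · -1 = -93
  d = 217: Id(217) · μ(651/217) = 217 · -1 = -217
  d = 651: Id(651) · μ(651/651) = 651 · 1 = 651
Summing: (Id * μ)(651) = -1 + 3 + 7 + -21 + 31 + -93 + -217 + 651 = 360.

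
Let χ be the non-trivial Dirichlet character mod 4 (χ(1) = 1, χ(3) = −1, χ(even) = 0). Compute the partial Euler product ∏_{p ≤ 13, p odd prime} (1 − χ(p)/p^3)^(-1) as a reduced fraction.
∏ = 17910767875/18484721664

The odd primes p ≤ 13 are [3, 5, 7, 11, 13]. For each, χ(p) = 1 if p ≡ 1 mod 4, χ(p) = −1 if p ≡ 3 mod 4. Taking (1 − χ(p)/p^3)^(-1) = p^3/(p^3 − χ(p)): (1 − (-1)/3^3)^(-1) · (1 − (1)/5^3)^(-1) · (1 − (-1)/7^3)^(-1) · (1 − (-1)/11^3)^(-1) · (1 − (1)/13^3)^(-1) = 17910767875/18484721664.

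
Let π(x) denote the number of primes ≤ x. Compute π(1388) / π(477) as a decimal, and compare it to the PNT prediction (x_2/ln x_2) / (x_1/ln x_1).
π(1388)/π(477) = 221/91 ≈ 2.4286;  PNT prediction ≈ 2.4803.

π(477) = 91 and π(1388) = 221, so π(1388)/π(477) ≈ 2.4286. The PNT-predicted ratio is (1388/ln(1388)) / (477/ln(477)) ≈ 2.4803. The two agree to within a few percent, as expected.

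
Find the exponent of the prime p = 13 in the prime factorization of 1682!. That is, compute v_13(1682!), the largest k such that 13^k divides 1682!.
v_13(1682!) = 138

Legendre's formula: v_p(n!) = Σ_{k ≥ 1} ⌊n / p^k⌋. For p = 13, n = 1682, the terms are:
  ⌊1682/13^1⌋ = ⌊1682/13⌋ = 129
  ⌊1682/13^2⌋ = ⌊1682/169⌋ = 9
(the next term ⌊1682/13^3⌋ = 0, terminating the sum). Summing: v_13(1682!) = 129 + 9 = 138.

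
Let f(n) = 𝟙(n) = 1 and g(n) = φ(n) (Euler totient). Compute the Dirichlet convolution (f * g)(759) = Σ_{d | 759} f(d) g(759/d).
(𝟙 * φ)(759) = 759

Divisors of 759: [1, 3, 11, 23, 33, 69, 253, 759]. For each d | 759:
  d = 1: 𝟙(1) · φ(759/1) = 1 · 440 = 440
  d = 3: 𝟙(3) · φ(759/3) = 1 · 220 = 220
  d = 11: 𝟙(11) · φ(759/11) = 1 · 44 = 44
  d = 23: 𝟙(23) · φ(759/23) = 1 · 20 = 20
  d = 33: 𝟙(33) · φ(759/33) = 1 · 22 = 22
  d = 69: 𝟙(69) · φ(759/69) = 1 · 10 = 10
  d = 253: 𝟙(253) · φ(759/253) = 1 · 2 = 2
  d = 759: 𝟙(759) · φ(759/759) = 1 · 1 = 1
Summing: (𝟙 * φ)(759) = 440 + 220 + 44 + 20 + 22 + 10 + 2 + 1 = 759.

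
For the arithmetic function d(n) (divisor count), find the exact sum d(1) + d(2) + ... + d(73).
Σ_{n ≤ 73} d(n) = 328

Compute d(n) for each 1 ≤ n ≤ 73: d(1) = 1, d(2) = 2, d(3) = 2, d(4) = 3, d(5) = 2, d(6) = 4, d(7) = 2, d(8) = 4, d(9) = 3, d(10) = 4, d(11) = 2, d(12) = 6, d(13) = 2, d(14) = 4, d(15) = 4, d(16) = 5, d(17) = 2, d(18) = 6, d(19) = 2, d(20) = 6, d(21) = 4, d(22) = 4, d(23) = 2, d(24) = 8, d(25) = 3, d(26) = 4, d(27) = 4, d(28) = 6, d(29) = 2, d(30) = 8, d(31) = 2, d(32) = 6, d(33) = 4, d(34) = 4, d(35) = 4, d(36) = 9, d(37) = 2, d(38) = 4, d(39) = 4, d(40) = 8, d(41) = 2, d(42) = 8, d(43) = 2, d(44) = 6, d(45) = 6, d(46) = 4, d(47) = 2, d(48) = 10, d(49) = 3, d(50) = 6, d(51) = 4, d(52) = 6, d(53) = 2, d(54) = 8, d(55) = 4, d(56) = 8, d(57) = 4, d(58) = 4, d(59) = 2, d(60) = 12, d(61) = 2, d(62) = 4, d(63) = 6, d(64) = 7, d(65) = 4, d(66) = 8, d(67) = 2, d(68) = 6, d(69) = 4, d(70) = 8, d(71) = 2, d(72) = 12, d(73) = 2. Summing all 73 values: 328. (Dirichlet's divisor formula: Σ_{n ≤ x} d(n) = x ln(x) + (2γ − 1) x + O(√x). For x = 73, the asymptotic estimate is ≈ 324.48.)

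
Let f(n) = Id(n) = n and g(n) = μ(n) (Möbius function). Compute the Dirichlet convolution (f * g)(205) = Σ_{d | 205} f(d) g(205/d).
(Id * μ)(205) = 160

Divisors of 205: [1, 5, 41, 205]. For each d | 205:
  d = 1: Id(1) · μ(205/1) = 1 · 1 = 1
  d = 5: Id(5) · μ(205/5) = 5 · -1 = -5
  d = 41: Id(41) · μ(205/41) = 41 · -1 = -41
  d = 205: Id(205) · μ(205/205) = 205 · 1 = 205
Summing: (Id * μ)(205) = 1 + -5 + -41 + 205 = 160.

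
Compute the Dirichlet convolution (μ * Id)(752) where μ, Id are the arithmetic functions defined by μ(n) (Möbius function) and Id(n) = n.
(μ * Id)(752) = 368

Divisors of 752: [1, 2, 4, 8, 16, 47, 94, 188, 376, 752]. For each d | 752:
  d = 1: μ(1) · Id(752/1) = 1 · 752 = 752
  d = 2: μ(2) · Id(752/2) = -1 · 376 = -376
  d = 4: μ(4) · Id(752/4) = 0 · 188 = 0
  d = 8: μ(8) · Id(752/8) = 0 · 94 = 0
  d = 16: μ(16) · Id(752/16) = 0 · 47 = 0
  d = 47: μ(47) · Id(752/47) = -1 · 16 = -16
  d = 94: μ(94) · Id(752/94) = 1 · 8 = 8
  d = 188: μ(188) · Id(752/188) = 0 · 4 = 0
  d = 376: μ(376) · Id(752/376) = 0 · 2 = 0
  d = 752: μ(752) · Id(752/752) = 0 · 1 = 0
Summing: (μ * Id)(752) = 752 + -376 + 0 + 0 + 0 + -16 + 8 + 0 + 0 + 0 = 368.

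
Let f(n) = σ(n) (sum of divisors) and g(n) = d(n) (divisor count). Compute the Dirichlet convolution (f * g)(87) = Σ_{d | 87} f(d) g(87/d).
(σ * d)(87) = 192

Divisors of 87: [1, 3, 29, 87]. For each d | 87:
  d = 1: σ(1) · d(87/1) = 1 · 4 = 4
  d = 3: σ(3) · d(87/3) = 4 · 2 = 8
  d = 29: σ(29) · d(87/29) = 30 · 2 = 60
  d = 87: σ(87) · d(87/87) = 120 · 1 = 120
Summing: (σ * d)(87) = 4 + 8 + 60 + 120 = 192.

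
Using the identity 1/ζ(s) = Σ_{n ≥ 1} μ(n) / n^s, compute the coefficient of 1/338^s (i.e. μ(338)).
μ(338) = 0

Factor n = 338 = 2 · 13^2. μ(n) = 0 if any exponent ≥ 2 (not squarefree); otherwise μ(n) = (−1)^{ω(n)} where ω(n) is the number of distinct prime factors. Applying: μ(338) = 0.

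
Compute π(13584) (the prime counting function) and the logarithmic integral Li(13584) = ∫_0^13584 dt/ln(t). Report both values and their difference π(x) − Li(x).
π(13584) = 1606;  Li(13584) ≈ 1628.62;  π(x) − Li(x) ≈ -22.62.

Direct count of primes ≤ 13584 gives π(13584) = 1606. Numerical evaluation of the logarithmic integral gives Li(13584) ≈ 1628.62. The difference π(x) − Li(x) ≈ -22.62 is typically negative for small/moderate x (Li(x) overestimates), though Littlewood's theorem shows this sign changes infinitely often.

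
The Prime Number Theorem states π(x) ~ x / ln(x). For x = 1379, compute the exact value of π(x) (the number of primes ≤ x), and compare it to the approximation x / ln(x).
π(1379) = 220;  x/ln(x) ≈ 190.76;  relative error ≈ 13.29%.

Directly count primes up to 1379: π(1379) = 220. The PNT approximation gives 1379/ln(1379) ≈ 1379/7.22911 ≈ 190.76. Relative error (π(x) − x/ln(x)) / π(x) ≈ 13.29%; the approximation is known to undercount slightly (Li(x) is a better estimate).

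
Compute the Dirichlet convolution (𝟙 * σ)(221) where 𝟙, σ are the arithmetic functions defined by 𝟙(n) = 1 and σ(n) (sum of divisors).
(𝟙 * σ)(221) = 285

Divisors of 221: [1, 13, 17, 221]. For each d | 221:
  d = 1: 𝟙(1) · σ(221/1) = 1 · 252 = 252
  d = 13: 𝟙(13) · σ(221/13) = 1 · 18 = 18
  d = 17: 𝟙(17) · σ(221/17) = 1 · 14 = 14
  d = 221: 𝟙(221) · σ(221/221) = 1 · 1 = 1
Summing: (𝟙 * σ)(221) = 252 + 18 + 14 + 1 = 285.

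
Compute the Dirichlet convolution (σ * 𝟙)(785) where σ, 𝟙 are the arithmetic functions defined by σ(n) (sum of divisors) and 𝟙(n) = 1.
(σ * 𝟙)(785) = 1113

Divisors of 785: [1, 5, 157, 785]. For each d | 785:
  d = 1: σ(1) · 𝟙(785/1) = 1 · 1 = 1
  d = 5: σ(5) · 𝟙(785/5) = 6 · 1 = 6
  d = 157: σ(157) · 𝟙(785/157) = 158 · 1 = 158
  d = 785: σ(785) · 𝟙(785/785) = 948 · 1 = 948
Summing: (σ * 𝟙)(785) = 1 + 6 + 158 + 948 = 1113.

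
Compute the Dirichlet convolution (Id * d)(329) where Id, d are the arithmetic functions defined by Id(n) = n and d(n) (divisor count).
(Id * d)(329) = 441

Divisors of 329: [1, 7, 47, 329]. For each d | 329:
  d = 1: Id(1) · d(329/1) = 1 · 4 = 4
  d = 7: Id(7) · d(329/7) = 7 · 2 = 14
  d = 47: Id(47) · d(329/47) = 47 · 2 = 94
  d = 329: Id(329) · d(329/329) = 329 · 1 = 329
Summing: (Id * d)(329) = 4 + 14 + 94 + 329 = 441.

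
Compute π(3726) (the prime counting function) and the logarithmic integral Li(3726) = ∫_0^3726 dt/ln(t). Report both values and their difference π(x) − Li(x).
π(3726) = 519;  Li(3726) ≈ 532.19;  π(x) − Li(x) ≈ -13.19.

Direct count of primes ≤ 3726 gives π(3726) = 519. Numerical evaluation of the logarithmic integral gives Li(3726) ≈ 532.19. The difference π(x) − Li(x) ≈ -13.19 is typically negative for small/moderate x (Li(x) overestimates), though Littlewood's theorem shows this sign changes infinitely often.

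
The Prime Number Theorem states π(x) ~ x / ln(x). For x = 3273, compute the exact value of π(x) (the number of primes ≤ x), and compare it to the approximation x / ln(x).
π(3273) = 462;  x/ln(x) ≈ 404.40;  relative error ≈ 12.47%.

Directly count primes up to 3273: π(3273) = 462. The PNT approximation gives 3273/ln(3273) ≈ 3273/8.09346 ≈ 404.40. Relative error (π(x) − x/ln(x)) / π(x) ≈ 12.47%; the approximation is known to undercount slightly (Li(x) is a better estimate).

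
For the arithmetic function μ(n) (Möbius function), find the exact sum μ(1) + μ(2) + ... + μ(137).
Σ_{n ≤ 137} μ(n) = -2

Compute μ(n) for each 1 ≤ n ≤ 137: μ(1) = 1, μ(2) = -1, μ(3) = -1, μ(4) = 0, μ(5) = -1, μ(6) = 1, μ(7) = -1, μ(8) = 0, μ(9) = 0, μ(10) = 1, μ(11) = -1, μ(12) = 0, μ(13) = -1, μ(14) = 1, μ(15) = 1, μ(16) = 0, μ(17) = -1, μ(18) = 0, μ(19) = -1, μ(20) = 0, μ(21) = 1, μ(22) = 1, μ(23) = -1, μ(24) = 0, μ(25) = 0, μ(26) = 1, μ(27) = 0, μ(28) = 0, μ(29) = -1, μ(30) = -1, μ(31) = -1, μ(32) = 0, μ(33) = 1, μ(34) = 1, μ(35) = 1, μ(36) = 0, μ(37) = -1, μ(38) = 1, μ(39) = 1, μ(40) = 0, μ(41) = -1, μ(42) = -1, μ(43) = -1, μ(44) = 0, μ(45) = 0, μ(46) = 1, μ(47) = -1, μ(48) = 0, μ(49) = 0, μ(50) = 0, μ(51) = 1, μ(52) = 0, μ(53) = -1, μ(54) = 0, μ(55) = 1, μ(56) = 0, μ(57) = 1, μ(58) = 1, μ(59) = -1, μ(60) = 0, μ(61) = -1, μ(62) = 1, μ(63) = 0, μ(64) = 0, μ(65) = 1, μ(66) = -1, μ(67) = -1, μ(68) = 0, μ(69) = 1, μ(70) = -1, μ(71) = -1, μ(72) = 0, μ(73) = -1, μ(74) = 1, μ(75) = 0, μ(76) = 0, μ(77) = 1, μ(78) = -1, μ(79) = -1, μ(80) = 0, μ(81) = 0, μ(82) = 1, μ(83) = -1, μ(84) = 0, μ(85) = 1, μ(86) = 1, μ(87) = 1, μ(88) = 0, μ(89) = -1, μ(90) = 0, μ(91) = 1, μ(92) = 0, μ(93) = 1, μ(94) = 1, μ(95) = 1, μ(96) = 0, μ(97) = -1, μ(98) = 0, μ(99) = 0, μ(100) = 0, μ(101) = -1, μ(102) = -1, μ(103) = -1, μ(104) = 0, μ(105) = -1, μ(106) = 1, μ(107) = -1, μ(108) = 0, μ(109) = -1, μ(110) = -1, μ(111) = 1, μ(112) = 0, μ(113) = -1, μ(114) = -1, μ(115) = 1, μ(116) = 0, μ(117) = 0, μ(118) = 1, μ(119) = 1, μ(120) = 0, μ(121) = 0, μ(122) = 1, μ(123) = 1, μ(124) = 0, μ(125) = 0, μ(126) = 0, μ(127) = -1, μ(128) = 0, μ(129) = 1, μ(130) = -1, μ(131) = -1, μ(132) = 0, μ(133) = 1, μ(134) = 1, μ(135) = 0, μ(136) = 0, μ(137) = -1. Summing all 137 values: -2. (Mertens function M(x) = Σ_{n ≤ x} μ(n); on average M(x) should be small (PNT ⟺ M(x) = o(x)).)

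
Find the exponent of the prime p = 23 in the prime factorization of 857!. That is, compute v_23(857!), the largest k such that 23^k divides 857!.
v_23(857!) = 38

Legendre's formula: v_p(n!) = Σ_{k ≥ 1} ⌊n / p^k⌋. For p = 23, n = 857, the terms are:
  ⌊857/23^1⌋ = ⌊857/23⌋ = 37
  ⌊857/23^2⌋ = ⌊857/529⌋ = 1
(the next term ⌊857/23^3⌋ = 0, terminating the sum). Summing: v_23(857!) = 37 + 1 = 38.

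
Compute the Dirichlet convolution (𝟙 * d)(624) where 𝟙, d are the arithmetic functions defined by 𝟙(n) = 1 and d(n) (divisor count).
(𝟙 * d)(624) = 135

Divisors of 624: [1, 2, 3, 4, 6, 8, 12, 13, 16, 24, 26, 39, 48, 52, 78, 104, 156, 208, 312, 624]. For each d | 624:
  d = 1: 𝟙(1) · d(624/1) = 1 · 20 = 20
  d = 2: 𝟙(2) · d(624/2) = 1 · 16 = 16
  d = 3: 𝟙(3) · d(624/3) = 1 · 10 = 10
  d = 4: 𝟙(4) · d(624/4) = 1 · 12 = 12
  d = 6: 𝟙(6) · d(624/6) = 1 · 8 = 8
  d = 8: 𝟙(8) · d(624/8) = 1 · 8 = 8
  d = 12: 𝟙(12) · d(624/12) = 1 · 6 = 6
  d = 13: 𝟙(13) · d(624/13) = 1 · 10 = 10
  d = 16: 𝟙(16) · d(624/16) = 1 · 4 = 4
  d = 24: 𝟙(24) · d(624/24) = 1 · 4 = 4
  d = 26: 𝟙(26) · d(624/26) = 1 · 8 = 8
  d = 39: 𝟙(39) · d(624/39) = 1 · 5 = 5
  d = 48: 𝟙(48) · d(624/48) = 1 · 2 = 2
  d = 52: 𝟙(52) · d(624/52) = 1 · 6 = 6
  d = 78: 𝟙(78) · d(624/78) = 1 · 4 = 4
  d = 104: 𝟙(104) · d(624/104) = 1 · 4 = 4
  d = 156: 𝟙(156) · d(624/156) = 1 · 3 = 3
  d = 208: 𝟙(208) · d(624/208) = 1 · 2 = 2
  d = 312: 𝟙(312) · d(624/312) = 1 · 2 = 2
  d = 624: 𝟙(624) · d(624/624) = 1 · 1 = 1
Summing: (𝟙 * d)(624) = 20 + 16 + 10 + 12 + 8 + 8 + 6 + 10 + 4 + 4 + 8 + 5 + 2 + 6 + 4 + 4 + 3 + 2 + 2 + 1 = 135.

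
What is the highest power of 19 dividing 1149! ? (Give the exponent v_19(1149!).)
v_19(1149!) = 63

Legendre's formula: v_p(n!) = Σ_{k ≥ 1} ⌊n / p^k⌋. For p = 19, n = 1149, the terms are:
  ⌊1149/19^1⌋ = ⌊1149/19⌋ = 60
  ⌊1149/19^2⌋ = ⌊1149/361⌋ = 3
(the next term ⌊1149/19^3⌋ = 0, terminating the sum). Summing: v_19(1149!) = 60 + 3 = 63.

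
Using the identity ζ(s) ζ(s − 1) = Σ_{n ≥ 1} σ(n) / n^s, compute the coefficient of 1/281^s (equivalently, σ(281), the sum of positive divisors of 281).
σ(281) = 282

In the product (Σ m^0/m^s)(Σ k / k^s) = Σ (Σ_{d | n} d) / n^s, the coefficient of 1/n^s is σ(n) = Σ_{d | n} d. For n = 281, divisors are [1, 281]; summing: σ(281) = 282.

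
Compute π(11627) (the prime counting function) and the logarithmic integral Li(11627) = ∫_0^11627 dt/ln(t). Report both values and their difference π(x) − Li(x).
π(11627) = 1398;  Li(11627) ≈ 1421.32;  π(x) − Li(x) ≈ -23.32.

Direct count of primes ≤ 11627 gives π(11627) = 1398. Numerical evaluation of the logarithmic integral gives Li(11627) ≈ 1421.32. The difference π(x) − Li(x) ≈ -23.32 is typically negative for small/moderate x (Li(x) overestimates), though Littlewood's theorem shows this sign changes infinitely often.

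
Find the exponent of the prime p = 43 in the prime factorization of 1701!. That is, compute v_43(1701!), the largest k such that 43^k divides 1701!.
v_43(1701!) = 39

Legendre's formula: v_p(n!) = Σ_{k ≥ 1} ⌊n / p^k⌋. For p = 43, n = 1701, the terms are:
  ⌊1701/43^1⌋ = ⌊1701/43⌋ = 39
(the next term ⌊1701/43^2⌋ = 0, terminating the sum). Summing: v_43(1701!) = 39 = 39.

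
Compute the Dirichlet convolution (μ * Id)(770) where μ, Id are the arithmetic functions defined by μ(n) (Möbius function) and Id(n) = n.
(μ * Id)(770) = 240

Divisors of 770: [1, 2, 5, 7, 10, 11, 14, 22, 35, 55, 70, 77, 110, 154, 385, 770]. For each d | 770:
  d = 1: μ(1) · Id(770/1) = 1 · 770 = 770
  d = 2: μ(2) · Id(770/2) = -1 · 385 = -385
  d = 5: μ(5) · Id(770/5) = -1 · 154 = -154
  d = 7: μ(7) · Id(770/7) = -1 · 110 = -110
  d = 10: μ(10) · Id(770/10) = 1 · 77 = 77
  d = 11: μ(11) · Id(770/11) = -1 · 70 = -70
  d = 14: μ(14) · Id(770/14) = 1 · 55 = 55
  d = 22: μ(22) · Id(770/22) = 1 · 35 = 35
  d = 35: μ(35) · Id(770/35) = 1 · 22 = 22
  d = 55: μ(55) · Id(770/55) = 1 · 14 = 14
  d = 70: μ(70) · Id(770/70) = -1 · 11 = -11
  d = 77: μ(77) · Id(770/77) = 1 · 10 = 10
  d = 110: μ(110) · Id(770/110) = -1 · 7 = -7
  d = 154: μ(154) · Id(770/154) = -1 · 5 = -5
  d = 385: μ(385) · Id(770/385) = -1 · 2 = -2
  d = 770: μ(770) · Id(770/770) = 1 · 1 = 1
Summing: (μ * Id)(770) = 770 + -385 + -154 + -110 + 77 + -70 + 55 + 35 + 22 + 14 + -11 + 10 + -7 + -5 + -2 + 1 = 240.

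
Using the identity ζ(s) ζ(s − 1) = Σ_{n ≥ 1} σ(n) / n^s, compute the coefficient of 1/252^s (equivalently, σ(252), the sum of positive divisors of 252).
σ(252) = 728

In the product (Σ m^0/m^s)(Σ k / k^s) = Σ (Σ_{d | n} d) / n^s, the coefficient of 1/n^s is σ(n) = Σ_{d | n} d. For n = 252, divisors are [1, 2, 3, 4, 6, 7, 9, 12, 14, 18, 21, 28, 36, 42, 63, 84, 126, 252]; summing: σ(252) = 728.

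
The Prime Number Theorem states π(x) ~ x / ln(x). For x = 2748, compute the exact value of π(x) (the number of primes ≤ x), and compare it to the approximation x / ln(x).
π(2748) = 400;  x/ln(x) ≈ 347.03;  relative error ≈ 13.24%.

Directly count primes up to 2748: π(2748) = 400. The PNT approximation gives 2748/ln(2748) ≈ 2748/7.91863 ≈ 347.03. Relative error (π(x) − x/ln(x)) / π(x) ≈ 13.24%; the approximation is known to undercount slightly (Li(x) is a better estimate).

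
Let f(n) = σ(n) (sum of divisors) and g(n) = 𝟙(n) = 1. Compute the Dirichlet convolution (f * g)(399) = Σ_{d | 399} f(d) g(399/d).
(σ * 𝟙)(399) = 945

Divisors of 399: [1, 3, 7, 19, 21, 57, 133, 399]. For each d | 399:
  d = 1: σ(1) · 𝟙(399/1) = 1 · 1 = 1
  d = 3: σ(3) · 𝟙(399/3) = 4 · 1 = 4
  d = 7: σ(7) · 𝟙(399/7) = 8 · 1 = 8
  d = 19: σ(19) · 𝟙(399/19) = 20 · 1 = 20
  d = 21: σ(21) · 𝟙(399/21) = 32 · 1 = 32
  d = 57: σ(57) · 𝟙(399/57) = 80 · 1 = 80
  d = 133: σ(133) · 𝟙(399/133) = 160 · 1 = 160
  d = 399: σ(399) · 𝟙(399/399) = 640 · 1 = 640
Summing: (σ * 𝟙)(399) = 1 + 4 + 8 + 20 + 32 + 80 + 160 + 640 = 945.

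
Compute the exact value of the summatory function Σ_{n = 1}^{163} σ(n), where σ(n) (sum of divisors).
Σ_{n ≤ 163} σ(n) = 21873

Compute σ(n) for each 1 ≤ n ≤ 163: σ(1) = 1, σ(2) = 3, σ(3) = 4, σ(4) = 7, σ(5) = 6, σ(6) = 12, σ(7) = 8, σ(8) = 15, σ(9) = 13, σ(10) = 18, σ(11) = 12, σ(12) = 28, σ(13) = 14, σ(14) = 24, σ(15) = 24, σ(16) = 31, σ(17) = 18, σ(18) = 39, σ(19) = 20, σ(20) = 42, σ(21) = 32, σ(22) = 36, σ(23) = 24, σ(24) = 60, σ(25) = 31, σ(26) = 42, σ(27) = 40, σ(28) = 56, σ(29) = 30, σ(30) = 72, σ(31) = 32, σ(32) = 63, σ(33) = 48, σ(34) = 54, σ(35) = 48, σ(36) = 91, σ(37) = 38, σ(38) = 60, σ(39) = 56, σ(40) = 90, σ(41) = 42, σ(42) = 96, σ(43) = 44, σ(44) = 84, σ(45) = 78, σ(46) = 72, σ(47) = 48, σ(48) = 124, σ(49) = 57, σ(50) = 93, σ(51) = 72, σ(52) = 98, σ(53) = 54, σ(54) = 120, σ(55) = 72, σ(56) = 120, σ(57) = 80, σ(58) = 90, σ(59) = 60, σ(60) = 168, σ(61) = 62, σ(62) = 96, σ(63) = 104, σ(64) = 127, σ(65) = 84, σ(66) = 144, σ(67) = 68, σ(68) = 126, σ(69) = 96, σ(70) = 144, σ(71) = 72, σ(72) = 195, σ(73) = 74, σ(74) = 114, σ(75) = 124, σ(76) = 140, σ(77) = 96, σ(78) = 168, σ(79) = 80, σ(80) = 186, σ(81) = 121, σ(82) = 126, σ(83) = 84, σ(84) = 224, σ(85) = 108, σ(86) = 132, σ(87) = 120, σ(88) = 180, σ(89) = 90, σ(90) = 234, σ(91) = 112, σ(92) = 168, σ(93) = 128, σ(94) = 144, σ(95) = 120, σ(96) = 252, σ(97) = 98, σ(98) = 171, σ(99) = 156, σ(100) = 217, σ(101) = 102, σ(102) = 216, σ(103) = 104, σ(104) = 210, σ(105) = 192, σ(106) = 162, σ(107) = 108, σ(108) = 280, σ(109) = 110, σ(110) = 216, σ(111) = 152, σ(112) = 248, σ(113) = 114, σ(114) = 240, σ(115) = 144, σ(116) = 210, σ(117) = 182, σ(118) = 180, σ(119) = 144, σ(120) = 360, σ(121) = 133, σ(122) = 186, σ(123) = 168, σ(124) = 224, σ(125) = 156, σ(126) = 312, σ(127) = 128, σ(128) = 255, σ(129) = 176, σ(130) = 252, σ(131) = 132, σ(132) = 336, σ(133) = 160, σ(134) = 204, σ(135) = 240, σ(136) = 270, σ(137) = 138, σ(138) = 288, σ(139) = 140, σ(140) = 336, σ(141) = 192, σ(142) = 216, σ(143) = 168, σ(144) = 403, σ(145) = 180, σ(146) = 222, σ(147) = 228, σ(148) = 266, σ(149) = 150, σ(150) = 372, σ(151) = 152, σ(152) = 300, σ(153) = 234, σ(154) = 288, σ(155) = 192, σ(156) = 392, σ(157) = 158, σ(158) = 240, σ(159) = 216, σ(160) = 378, σ(161) = 192, σ(162) = 363, σ(163) = 164. Summing all 163 values: 21873. (Average order: Σ_{n ≤ x} σ(n) ~ (π²/12) x². For x = 163, (π²/12)·163² ≈ 21852.13.)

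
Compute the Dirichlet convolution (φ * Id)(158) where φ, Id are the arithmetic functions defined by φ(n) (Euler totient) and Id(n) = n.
(φ * Id)(158) = 471

Divisors of 158: [1, 2, 79, 158]. For each d | 158:
  d = 1: φ(1) · Id(158/1) = 1 · 158 = 158
  d = 2: φ(2) · Id(158/2) = 1 · 79 = 79
  d = 79: φ(79) · Id(158/79) = 78 · 2 = 156
  d = 158: φ(158) · Id(158/158) = 78 · 1 = 78
Summing: (φ * Id)(158) = 158 + 79 + 156 + 78 = 471.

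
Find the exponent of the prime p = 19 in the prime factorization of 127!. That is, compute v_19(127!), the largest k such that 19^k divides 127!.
v_19(127!) = 6

Legendre's formula: v_p(n!) = Σ_{k ≥ 1} ⌊n / p^k⌋. For p = 19, n = 127, the terms are:
  ⌊127/19^1⌋ = ⌊127/19⌋ = 6
(the next term ⌊127/19^2⌋ = 0, terminating the sum). Summing: v_19(127!) = 6 = 6.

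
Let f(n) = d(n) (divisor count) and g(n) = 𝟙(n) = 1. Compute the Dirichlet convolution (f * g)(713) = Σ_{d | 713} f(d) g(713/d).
(d * 𝟙)(713) = 9

Divisors of 713: [1, 23, 31, 713]. For each d | 713:
  d = 1: d(1) · 𝟙(713/1) = 1 · 1 = 1
  d = 23: d(23) · 𝟙(713/23) = 2 · 1 = 2
  d = 31: d(31) · 𝟙(713/31) = 2 · 1 = 2
  d = 713: d(713) · 𝟙(713/713) = 4 · 1 = 4
Summing: (d * 𝟙)(713) = 1 + 2 + 2 + 4 = 9.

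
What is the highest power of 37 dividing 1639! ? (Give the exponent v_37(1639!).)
v_37(1639!) = 45

Legendre's formula: v_p(n!) = Σ_{k ≥ 1} ⌊n / p^k⌋. For p = 37, n = 1639, the terms are:
  ⌊1639/37^1⌋ = ⌊1639/37⌋ = 44
  ⌊1639/37^2⌋ = ⌊1639/1369⌋ = 1
(the next term ⌊1639/37^3⌋ = 0, terminating the sum). Summing: v_37(1639!) = 44 + 1 = 45.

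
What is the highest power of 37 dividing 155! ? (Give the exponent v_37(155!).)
v_37(155!) = 4

Legendre's formula: v_p(n!) = Σ_{k ≥ 1} ⌊n / p^k⌋. For p = 37, n = 155, the terms are:
  ⌊155/37^1⌋ = ⌊155/37⌋ = 4
(the next term ⌊155/37^2⌋ = 0, terminating the sum). Summing: v_37(155!) = 4 = 4.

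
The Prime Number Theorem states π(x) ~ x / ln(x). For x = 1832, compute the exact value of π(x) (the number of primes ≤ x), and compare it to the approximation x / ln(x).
π(1832) = 282;  x/ln(x) ≈ 243.84;  relative error ≈ 13.53%.

Directly count primes up to 1832: π(1832) = 282. The PNT approximation gives 1832/ln(1832) ≈ 1832/7.51316 ≈ 243.84. Relative error (π(x) − x/ln(x)) / π(x) ≈ 13.53%; the approximation is known to undercount slightly (Li(x) is a better estimate).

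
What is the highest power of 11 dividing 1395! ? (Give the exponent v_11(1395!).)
v_11(1395!) = 138

Legendre's formula: v_p(n!) = Σ_{k ≥ 1} ⌊n / p^k⌋. For p = 11, n = 1395, the terms are:
  ⌊1395/11^1⌋ = ⌊1395/11⌋ = 126
  ⌊1395/11^2⌋ = ⌊1395/121⌋ = 11
  ⌊1395/11^3⌋ = ⌊1395/1331⌋ = 1
(the next term ⌊1395/11^4⌋ = 0, terminating the sum). Summing: v_11(1395!) = 126 + 11 + 1 = 138.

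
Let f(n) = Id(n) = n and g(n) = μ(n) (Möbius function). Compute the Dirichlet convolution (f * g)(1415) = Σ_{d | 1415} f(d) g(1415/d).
(Id * μ)(1415) = 1128

Divisors of 1415: [1, 5, 283, 1415]. For each d | 1415:
  d = 1: Id(1) · μ(1415/1) = 1 · 1 = 1
  d = 5: Id(5) · μ(1415/5) = 5 · -1 = -5
  d = 283: Id(283) · μ(1415/283) = 283 · -1 = -283
  d = 1415: Id(1415) · μ(1415/1415) = 1415 · 1 = 1415
Summing: (Id * μ)(1415) = 1 + -5 + -283 + 1415 = 1128.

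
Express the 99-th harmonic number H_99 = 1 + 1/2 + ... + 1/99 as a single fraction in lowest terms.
H_99 = 360968703235711654233892612988250163157207/69720375229712477164533808935312303556800

Direct summation: H_99 = 1 + 1/2 + ... + 1/99. The least common denominator is lcm(1, ..., 99) = 69720375229712477164533808935312303556800; over this denominator the numerator is 69720375229712477164533808935312303556800 + 34860187614856238582266904467656151778400 + 23240125076570825721511269645104101185600 + 17430093807428119291133452233828075889200 + 13944075045942495432906761787062460711360 + 11620062538285412860755634822552050592800 + 9960053604244639594933401276473186222400 + 8715046903714059645566726116914037944600 + 7746708358856941907170423215034700395200 + 6972037522971247716453380893531230355680 + 6338215929973861560412164448664754868800 + 5810031269142706430377817411276025296400 + 5363105786900959781887216071947100273600 + 4980026802122319797466700638236593111200 + 4648025015314165144302253929020820237120 + 4357523451857029822783363058457018972300 + 4101198542924263362619635819724253150400 + 3873354179428470953585211607517350197600 + 3669493433142761956028095207121700187200 + 3486018761485623858226690446765615177840 + 3320017868081546531644467092157728740800 + 3169107964986930780206082224332377434400 + 3031320662161412050631904736317926241600 + 2905015634571353215188908705638012648200 + 2788815009188499086581352357412492142272 + 2681552893450479890943608035973550136800 + 2582236119618980635723474405011566798400 + 2490013401061159898733350319118296555600 + 2404150869990085419466683066734907019200 + 2324012507657082572151126964510410118560 + 2249044362248789585952703514042332372800 + 2178761725928514911391681529228509486150 + 2112738643324620520137388149554918289600 + 2050599271462131681309817909862126575200 + 1992010720848927918986680255294637244480 + 1936677089714235476792605803758675098800 + 1884334465667904788230643484738170366400 + 1834746716571380978014047603560850093600 + 1787701928966986593962405357315700091200 + 1743009380742811929113345223382807588920 + 1700496956822255540598385583788104964800 + 1660008934040773265822233546078864370400 + 1621404075109592492198460672914239617600 + 1584553982493465390103041112166188717200 + 1549341671771388381434084643006940079040 + 1515660331080706025315952368158963120800 + 1483412238930052705628378913517283054400 + 1452507817285676607594454352819006324100 + 1422864800606377084990485896639026603200 + 1394407504594249543290676178706246071136 + 1367066180974754454206545273241417716800 + 1340776446725239945471804017986775068400 + 1315478777919103342727052998779477425600 + 1291118059809490317861737202505783399200 + 1267643185994772312082432889732950973760 + 1245006700530579949366675159559148277800 + 1223164477714253985342698402373900062400 + 1202075434995042709733341533367453509600 + 1181701275079872494314132354835801755200 + 1162006253828541286075563482255205059280 + 1142956970978893068271046048119873828800 + 1124522181124394792976351757021166186400 + 1106672622693848843881489030719242913600 + 1089380862964257455695840764614254743075 + 1072621157380191956377443214389420054720 + 1056369321662310260068694074777459144800 + 1040602615368842942754235954258392590400 + 1025299635731065840654908954931063287600 + 1010440220720470683543968245439308747200 + 996005360424463959493340127647318622240 + 981977115911443340345546604722708500800 + 968338544857117738396302901879337549400 + 955073633283732563897723410072771281600 + 942167232833952394115321742369085183200 + 929605003062833028860450785804164047424 + 917373358285690489007023801780425046800 + 905459418567694508630309206952107838400 + 893850964483493296981202678657850045600 + 882536395312816166639668467535598779200 + 871504690371405964556672611691403794460 + 860745373206326878574491468337188932800 + 850248478411127770299192791894052482400 + 840004520839909363428118179943521729600 + 830004467020386632911116773039432185200 + 820239708584852672523927163944850630080 + 810702037554796246099230336457119808800 + 801383623330028473155561022244969006400 + 792276991246732695051520556083094358600 + 783375002581039069264424819497891051200 + 774670835885694190717042321503470039520 + 766157969557279968841030867421014324800 + 757830165540353012657976184079481560400 + 749681454082929861984234504680777457600 + 741706119465026352814189456758641527200 + 733898686628552391205619041424340037440 + 726253908642838303797227176409503162050 + 718766754945489455304472257065075294400 + 711432400303188542495242948319513301600 + 704246214441540173379129383184972763200 = 360968703235711654233892612988250163157207, so H_99 = 360968703235711654233892612988250163157207/69720375229712477164533808935312303556800 (already in lowest terms) ≈ 5.17738. (The PNT-adjacent estimate ln(99) + γ ≈ 5.17234 matches within O(1/n).)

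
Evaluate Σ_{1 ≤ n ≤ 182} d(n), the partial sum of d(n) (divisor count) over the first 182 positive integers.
Σ_{n ≤ 182} d(n) = 981

Compute d(n) for each 1 ≤ n ≤ 182: d(1) = 1, d(2) = 2, d(3) = 2, d(4) = 3, d(5) = 2, d(6) = 4, d(7) = 2, d(8) = 4, d(9) = 3, d(10) = 4, d(11) = 2, d(12) = 6, d(13) = 2, d(14) = 4, d(15) = 4, d(16) = 5, d(17) = 2, d(18) = 6, d(19) = 2, d(20) = 6, d(21) = 4, d(22) = 4, d(23) = 2, d(24) = 8, d(25) = 3, d(26) = 4, d(27) = 4, d(28) = 6, d(29) = 2, d(30) = 8, d(31) = 2, d(32) = 6, d(33) = 4, d(34) = 4, d(35) = 4, d(36) = 9, d(37) = 2, d(38) = 4, d(39) = 4, d(40) = 8, d(41) = 2, d(42) = 8, d(43) = 2, d(44) = 6, d(45) = 6, d(46) = 4, d(47) = 2, d(48) = 10, d(49) = 3, d(50) = 6, d(51) = 4, d(52) = 6, d(53) = 2, d(54) = 8, d(55) = 4, d(56) = 8, d(57) = 4, d(58) = 4, d(59) = 2, d(60) = 12, d(61) = 2, d(62) = 4, d(63) = 6, d(64) = 7, d(65) = 4, d(66) = 8, d(67) = 2, d(68) = 6, d(69) = 4, d(70) = 8, d(71) = 2, d(72) = 12, d(73) = 2, d(74) = 4, d(75) = 6, d(76) = 6, d(77) = 4, d(78) = 8, d(79) = 2, d(80) = 10, d(81) = 5, d(82) = 4, d(83) = 2, d(84) = 12, d(85) = 4, d(86) = 4, d(87) = 4, d(88) = 8, d(89) = 2, d(90) = 12, d(91) = 4, d(92) = 6, d(93) = 4, d(94) = 4, d(95) = 4, d(96) = 12, d(97) = 2, d(98) = 6, d(99) = 6, d(100) = 9, d(101) = 2, d(102) = 8, d(103) = 2, d(104) = 8, d(105) = 8, d(106) = 4, d(107) = 2, d(108) = 12, d(109) = 2, d(110) = 8, d(111) = 4, d(112) = 10, d(113) = 2, d(114) = 8, d(115) = 4, d(116) = 6, d(117) = 6, d(118) = 4, d(119) = 4, d(120) = 16, d(121) = 3, d(122) = 4, d(123) = 4, d(124) = 6, d(125) = 4, d(126) = 12, d(127) = 2, d(128) = 8, d(129) = 4, d(130) = 8, d(131) = 2, d(132) = 12, d(133) = 4, d(134) = 4, d(135) = 8, d(136) = 8, d(137) = 2, d(138) = 8, d(139) = 2, d(140) = 12, d(141) = 4, d(142) = 4, d(143) = 4, d(144) = 15, d(145) = 4, d(146) = 4, d(147) = 6, d(148) = 6, d(149) = 2, d(150) = 12, d(151) = 2, d(152) = 8, d(153) = 6, d(154) = 8, d(155) = 4, d(156) = 12, d(157) = 2, d(158) = 4, d(159) = 4, d(160) = 12, d(161) = 4, d(162) = 10, d(163) = 2, d(164) = 6, d(165) = 8, d(166) = 4, d(167) = 2, d(168) = 16, d(169) = 3, d(170) = 8, d(171) = 6, d(172) = 6, d(173) = 2, d(174) = 8, d(175) = 6, d(176) = 10, d(177) = 4, d(178) = 4, d(179) = 2, d(180) = 18, d(181) = 2, d(182) = 8. Summing all 182 values: 981. (Dirichlet's divisor formula: Σ_{n ≤ x} d(n) = x ln(x) + (2γ − 1) x + O(√x). For x = 182, the asymptotic estimate is ≈ 975.24.)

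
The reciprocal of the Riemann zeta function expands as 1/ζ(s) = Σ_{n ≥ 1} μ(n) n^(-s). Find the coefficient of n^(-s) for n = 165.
μ(165) = -1

Factor n = 165 = 3 · 5 · 11. μ(n) = 0 if any exponent ≥ 2 (not squarefree); otherwise μ(n) = (−1)^{ω(n)} where ω(n) is the number of distinct prime factors. Applying: μ(165) = -1.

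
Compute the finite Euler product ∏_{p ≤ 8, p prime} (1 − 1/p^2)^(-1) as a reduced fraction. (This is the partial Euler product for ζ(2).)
∏ = 1225/768

The primes p ≤ 8 are [2, 3, 5, 7]. For each prime, (1 − 1/p^2)^(-1) = p^2 / (p^2 − 1). The product is (1 − 1/2^2)^(-1), (1 − 1/3^2)^(-1), (1 − 1/5^2)^(-1), (1 − 1/7^2)^(-1) = ∏ p^2 / (p^2 − 1) = 1225/768.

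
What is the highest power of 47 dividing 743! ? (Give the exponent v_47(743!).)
v_47(743!) = 15

Legendre's formula: v_p(n!) = Σ_{k ≥ 1} ⌊n / p^k⌋. For p = 47, n = 743, the terms are:
  ⌊743/47^1⌋ = ⌊743/47⌋ = 15
(the next term ⌊743/47^2⌋ = 0, terminating the sum). Summing: v_47(743!) = 15 = 15.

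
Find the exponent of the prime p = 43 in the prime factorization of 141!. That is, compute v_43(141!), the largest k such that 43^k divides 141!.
v_43(141!) = 3

Legendre's formula: v_p(n!) = Σ_{k ≥ 1} ⌊n / p^k⌋. For p = 43, n = 141, the terms are:
  ⌊141/43^1⌋ = ⌊141/43⌋ = 3
(the next term ⌊141/43^2⌋ = 0, terminating the sum). Summing: v_43(141!) = 3 = 3.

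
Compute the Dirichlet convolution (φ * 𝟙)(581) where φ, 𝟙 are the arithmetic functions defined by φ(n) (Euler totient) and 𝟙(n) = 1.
(φ * 𝟙)(581) = 581

Divisors of 581: [1, 7, 83, 581]. For each d | 581:
  d = 1: φ(1) · 𝟙(581/1) = 1 · 1 = 1
  d = 7: φ(7) · 𝟙(581/7) = 6 · 1 = 6
  d = 83: φ(83) · 𝟙(581/83) = 82 · 1 = 82
  d = 581: φ(581) · 𝟙(581/581) = 492 · 1 = 492
Summing: (φ * 𝟙)(581) = 1 + 6 + 82 + 492 = 581.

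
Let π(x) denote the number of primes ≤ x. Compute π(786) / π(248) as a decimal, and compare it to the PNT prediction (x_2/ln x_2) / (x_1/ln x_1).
π(786)/π(248) = 137/53 ≈ 2.5849;  PNT prediction ≈ 2.6210.

π(248) = 53 and π(786) = 137, so π(786)/π(248) ≈ 2.5849. The PNT-predicted ratio is (786/ln(786)) / (248/ln(248)) ≈ 2.6210. The two agree to within a few percent, as expected.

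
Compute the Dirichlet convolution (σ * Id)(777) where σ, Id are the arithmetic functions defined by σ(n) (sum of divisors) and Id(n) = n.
(σ * Id)(777) = 7875

Divisors of 777: [1, 3, 7, 21, 37, 111, 259, 777]. For each d | 777:
  d = 1: σ(1) · Id(777/1) = 1 · 777 = 777
  d = 3: σ(3) · Id(777/3) = 4 · 259 = 1036
  d = 7: σ(7) · Id(777/7) = 8 · 111 = 888
  d = 21: σ(21) · Id(777/21) = 32 · 37 = 1184
  d = 37: σ(37) · Id(777/37) = 38 · 21 = 798
  d = 111: σ(111) · Id(777/111) = 152 · 7 = 1064
  d = 259: σ(259) · Id(777/259) = 304 · 3 = 912
  d = 777: σ(777) · Id(777/777) = 1216 · 1 = 1216
Summing: (σ * Id)(777) = 777 + 1036 + 888 + 1184 + 798 + 1064 + 912 + 1216 = 7875.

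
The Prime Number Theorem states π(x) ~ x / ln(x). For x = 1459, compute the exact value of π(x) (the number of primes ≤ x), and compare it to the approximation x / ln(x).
π(1459) = 232;  x/ln(x) ≈ 200.26;  relative error ≈ 13.68%.

Directly count primes up to 1459: π(1459) = 232. The PNT approximation gives 1459/ln(1459) ≈ 1459/7.28551 ≈ 200.26. Relative error (π(x) − x/ln(x)) / π(x) ≈ 13.68%; the approximation is known to undercount slightly (Li(x) is a better estimate).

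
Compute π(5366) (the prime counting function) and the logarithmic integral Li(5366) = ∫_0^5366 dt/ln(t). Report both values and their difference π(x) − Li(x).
π(5366) = 708;  Li(5366) ≈ 727.07;  π(x) − Li(x) ≈ -19.07.

Direct count of primes ≤ 5366 gives π(5366) = 708. Numerical evaluation of the logarithmic integral gives Li(5366) ≈ 727.07. The difference π(x) − Li(x) ≈ -19.07 is typically negative for small/moderate x (Li(x) overestimates), though Littlewood's theorem shows this sign changes infinitely often.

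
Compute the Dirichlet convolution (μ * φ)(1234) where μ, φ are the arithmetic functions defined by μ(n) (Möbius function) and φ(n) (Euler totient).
(μ * φ)(1234) = 0

Divisors of 1234: [1, 2, 617, 1234]. For each d | 1234:
  d = 1: μ(1) · φ(1234/1) = 1 · 616 = 616
  d = 2: μ(2) · φ(1234/2) = -1 · 616 = -616
  d = 617: μ(617) · φ(1234/617) = -1 · 1 = -1
  d = 1234: μ(1234) · φ(1234/1234) = 1 · 1 = 1
Summing: (μ * φ)(1234) = 616 + -616 + -1 + 1 = 0.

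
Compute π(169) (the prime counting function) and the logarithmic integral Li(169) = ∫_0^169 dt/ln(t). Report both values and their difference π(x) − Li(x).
π(169) = 39;  Li(169) ≈ 44.25;  π(x) − Li(x) ≈ -5.25.

Direct count of primes ≤ 169 gives π(169) = 39. Numerical evaluation of the logarithmic integral gives Li(169) ≈ 44.25. The difference π(x) − Li(x) ≈ -5.25 is typically negative for small/moderate x (Li(x) overestimates), though Littlewood's theorem shows this sign changes infinitely often.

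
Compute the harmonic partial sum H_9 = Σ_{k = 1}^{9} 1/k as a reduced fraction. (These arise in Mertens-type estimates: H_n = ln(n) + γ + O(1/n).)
H_9 = 7129/2520

Direct summation: H_9 = 1 + 1/2 + ... + 1/9. The least common denominator is lcm(1, ..., 9) = 2520; over this denominator the numerator is 2520 + 1260 + 840 + 630 + 504 + 420 + 360 + 315 + 280 = 7129, so H_9 = 7129/2520 (already in lowest terms) ≈ 2.82897. (The PNT-adjacent estimate ln(9) + γ ≈ 2.77444 matches within O(1/n).)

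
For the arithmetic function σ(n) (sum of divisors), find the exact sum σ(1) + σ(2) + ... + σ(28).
Σ_{n ≤ 28} σ(n) = 660

Compute σ(n) for each 1 ≤ n ≤ 28: σ(1) = 1, σ(2) = 3, σ(3) = 4, σ(4) = 7, σ(5) = 6, σ(6) = 12, σ(7) = 8, σ(8) = 15, σ(9) = 13, σ(10) = 18, σ(11) = 12, σ(12) = 28, σ(13) = 14, σ(14) = 24, σ(15) = 24, σ(16) = 31, σ(17) = 18, σ(18) = 39, σ(19) = 20, σ(20) = 42, σ(21) = 32, σ(22) = 36, σ(23) = 24, σ(24) = 60, σ(25) = 31, σ(26) = 42, σ(27) = 40, σ(28) = 56. Summing all 28 values: 660. (Average order: Σ_{n ≤ x} σ(n) ~ (π²/12) x². For x = 28, (π²/12)·28² ≈ 644.81.)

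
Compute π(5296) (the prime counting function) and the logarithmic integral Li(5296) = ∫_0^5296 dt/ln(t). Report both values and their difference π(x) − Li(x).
π(5296) = 701;  Li(5296) ≈ 718.92;  π(x) − Li(x) ≈ -17.92.

Direct count of primes ≤ 5296 gives π(5296) = 701. Numerical evaluation of the logarithmic integral gives Li(5296) ≈ 718.92. The difference π(x) − Li(x) ≈ -17.92 is typically negative for small/moderate x (Li(x) overestimates), though Littlewood's theorem shows this sign changes infinitely often.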